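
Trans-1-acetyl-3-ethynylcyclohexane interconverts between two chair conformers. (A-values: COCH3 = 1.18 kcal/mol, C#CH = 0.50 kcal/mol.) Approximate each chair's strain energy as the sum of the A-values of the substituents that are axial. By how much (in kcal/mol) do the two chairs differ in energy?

C1 and C3 have the same parity, so for the trans isomer the two substituents are one axial and one equatorial in each chair.
Chair I (acetyl axial, ethynyl equatorial): E = 1.18 kcal/mol.
Chair II (acetyl equatorial, ethynyl axial): E = 0.50 kcal/mol.
ΔE = 1.18 − 0.50 = 0.68 kcal/mol; chair II is more stable.

0.68 kcal/mol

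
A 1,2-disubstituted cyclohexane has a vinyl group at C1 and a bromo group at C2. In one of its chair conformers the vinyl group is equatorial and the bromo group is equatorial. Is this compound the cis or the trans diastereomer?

C1 and C2 have opposite parity, so their axial bonds point in opposite directions.
With opposite-parity carbons, two substituents on the same face are one axial and one equatorial; opposite faces give both axial or both equatorial.
Here the groups are equatorial/equatorial → opposite face → trans.

trans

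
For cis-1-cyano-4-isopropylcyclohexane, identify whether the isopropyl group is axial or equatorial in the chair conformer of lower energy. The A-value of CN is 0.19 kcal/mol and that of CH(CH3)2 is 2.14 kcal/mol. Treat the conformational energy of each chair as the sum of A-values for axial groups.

C1 and C4 have opposite parity, so for the cis isomer the two substituents are one axial and one equatorial in each chair.
Chair I (cyano axial, isopropyl equatorial): E = 0.19 kcal/mol.
Chair II (cyano equatorial, isopropyl axial): E = 2.14 kcal/mol.
Chair I is the more stable (lower-energy) conformer, and in that chair the isopropyl group is equatorial.

equatorial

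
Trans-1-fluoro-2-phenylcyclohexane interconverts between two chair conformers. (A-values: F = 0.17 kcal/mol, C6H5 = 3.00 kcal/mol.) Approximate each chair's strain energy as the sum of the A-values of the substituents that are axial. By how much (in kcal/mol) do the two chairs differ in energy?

C1 and C2 have opposite parity, so for the trans isomer the two substituents are e,e in one chair and a,a in the other.
Chair I (fluoro axial, phenyl axial): E = 3.17 kcal/mol.
Chair II (fluoro equatorial, phenyl equatorial): E = 0.00 kcal/mol.
ΔE = 3.17 − 0.00 = 3.17 kcal/mol; chair II is more stable.

3.17 kcal/mol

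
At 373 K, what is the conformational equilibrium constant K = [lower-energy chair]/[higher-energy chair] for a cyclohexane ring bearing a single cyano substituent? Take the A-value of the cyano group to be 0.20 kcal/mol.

K ≈ 1.31

One chair has the cyano group axial (E = 0.20 kcal/mol) and the other has it equatorial (E = 0).
ΔG = 0.20 kcal/mol between the two chairs.
K = exp(ΔG/RT) with R = 1.987×10⁻³ kcal mol⁻¹ K⁻¹ and T = 373 K gives K ≈ 1.31.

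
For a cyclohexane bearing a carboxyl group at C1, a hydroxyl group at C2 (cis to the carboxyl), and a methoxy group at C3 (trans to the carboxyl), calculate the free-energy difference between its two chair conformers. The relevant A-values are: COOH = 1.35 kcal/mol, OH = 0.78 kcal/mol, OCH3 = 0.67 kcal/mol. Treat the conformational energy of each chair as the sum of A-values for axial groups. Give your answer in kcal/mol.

0.10 kcal/mol

Chair I (carboxyl axial, hydroxyl equatorial, methoxy equatorial): E = 1.35 kcal/mol.
Chair II (carboxyl equatorial, hydroxyl axial, methoxy axial): E = 1.45 kcal/mol.
ΔE = 1.45 − 1.35 = 0.10 kcal/mol; chair I is more stable.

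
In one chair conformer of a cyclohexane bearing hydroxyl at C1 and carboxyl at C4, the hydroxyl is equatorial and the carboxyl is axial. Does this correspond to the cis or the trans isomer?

C1 and C4 have opposite parity, so their axial bonds point in opposite directions.
With opposite-parity carbons, two substituents on the same face are one axial and one equatorial; opposite faces give both axial or both equatorial.
Here the groups are equatorial/axial → same face → cis.

cis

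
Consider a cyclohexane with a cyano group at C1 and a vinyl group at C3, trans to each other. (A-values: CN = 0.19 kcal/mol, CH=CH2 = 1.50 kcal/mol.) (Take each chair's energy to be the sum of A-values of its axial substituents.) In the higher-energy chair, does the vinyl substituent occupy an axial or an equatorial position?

axial

C1 and C3 have the same parity, so for the trans isomer the two substituents are one axial and one equatorial in each chair.
Chair I (cyano axial, vinyl equatorial): E = 0.19 kcal/mol.
Chair II (cyano equatorial, vinyl axial): E = 1.50 kcal/mol.
Chair II is the less stable (higher-energy) conformer, and in that chair the vinyl group is axial.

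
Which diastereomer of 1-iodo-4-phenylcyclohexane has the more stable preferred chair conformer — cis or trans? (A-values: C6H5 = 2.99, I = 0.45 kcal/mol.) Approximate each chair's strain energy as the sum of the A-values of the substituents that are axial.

At 1,4 positions (parity opposite): cis → (a,e or e,a); trans → (e,e or a,a).
Best chair for cis: E = 0.45 kcal/mol; best chair for trans: E = 0.00 kcal/mol.
The trans isomer is lower by 0.45 kcal/mol.

trans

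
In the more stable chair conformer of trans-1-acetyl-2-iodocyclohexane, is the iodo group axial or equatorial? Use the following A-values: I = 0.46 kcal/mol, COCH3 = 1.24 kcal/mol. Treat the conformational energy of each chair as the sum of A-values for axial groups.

equatorial

C1 and C2 have opposite parity, so for the trans isomer the two substituents are e,e in one chair and a,a in the other.
Chair I (iodo axial, acetyl axial): E = 1.70 kcal/mol.
Chair II (iodo equatorial, acetyl equatorial): E = 0.00 kcal/mol.
Chair II is the more stable (lower-energy) conformer, and in that chair the iodo group is equatorial.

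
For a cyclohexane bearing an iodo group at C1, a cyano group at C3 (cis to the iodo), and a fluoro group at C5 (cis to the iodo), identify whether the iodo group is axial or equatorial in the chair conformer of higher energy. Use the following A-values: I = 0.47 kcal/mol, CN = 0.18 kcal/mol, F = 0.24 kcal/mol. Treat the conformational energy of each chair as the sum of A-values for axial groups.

axial

Chair I (iodo axial, cyano axial, fluoro axial): E = 0.89 kcal/mol.
Chair II (iodo equatorial, cyano equatorial, fluoro equatorial): E = 0.00 kcal/mol.
Chair I is the less stable (higher-energy) conformer, and in that chair the iodo group is axial.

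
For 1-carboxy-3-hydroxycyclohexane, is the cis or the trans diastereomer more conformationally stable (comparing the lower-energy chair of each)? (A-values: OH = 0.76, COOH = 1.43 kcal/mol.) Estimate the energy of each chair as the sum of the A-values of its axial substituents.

At 1,3 positions (parity same): cis → (e,e or a,a); trans → (a,e or e,a).
Best chair for cis: E = 0.00 kcal/mol; best chair for trans: E = 0.76 kcal/mol.
The cis isomer is lower by 0.76 kcal/mol.

cis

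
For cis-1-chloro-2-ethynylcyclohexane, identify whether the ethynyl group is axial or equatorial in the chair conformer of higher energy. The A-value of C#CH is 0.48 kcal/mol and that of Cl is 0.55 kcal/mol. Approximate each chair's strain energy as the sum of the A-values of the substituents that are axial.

C1 and C2 have opposite parity, so for the cis isomer the two substituents are one axial and one equatorial in each chair.
Chair I (ethynyl axial, chloro equatorial): E = 0.48 kcal/mol.
Chair II (ethynyl equatorial, chloro axial): E = 0.55 kcal/mol.
Chair II is the less stable (higher-energy) conformer, and in that chair the ethynyl group is equatorial.

equatorial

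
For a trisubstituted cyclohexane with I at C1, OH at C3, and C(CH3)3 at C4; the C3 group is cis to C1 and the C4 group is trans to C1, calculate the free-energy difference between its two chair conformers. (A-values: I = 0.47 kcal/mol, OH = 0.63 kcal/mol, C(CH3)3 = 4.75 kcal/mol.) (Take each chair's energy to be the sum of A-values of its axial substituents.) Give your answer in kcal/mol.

5.85 kcal/mol

Chair I (iodo axial, hydroxyl axial, tert-butyl axial): E = 5.85 kcal/mol.
Chair II (iodo equatorial, hydroxyl equatorial, tert-butyl equatorial): E = 0.00 kcal/mol.
ΔE = 5.85 − 0.00 = 5.85 kcal/mol; chair II is more stable.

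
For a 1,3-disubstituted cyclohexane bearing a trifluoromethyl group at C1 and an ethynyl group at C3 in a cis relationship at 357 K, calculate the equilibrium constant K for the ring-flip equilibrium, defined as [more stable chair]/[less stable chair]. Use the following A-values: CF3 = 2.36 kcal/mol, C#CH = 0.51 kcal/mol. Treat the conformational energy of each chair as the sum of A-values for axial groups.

K ≈ 57.2

C1 and C3 have the same parity, so for the cis isomer the two substituents are e,e in one chair and a,a in the other.
Chair I (trifluoromethyl axial, ethynyl axial): E = 2.87 kcal/mol; chair II (trifluoromethyl equatorial, ethynyl equatorial): E = 0.00 kcal/mol.
ΔG = 2.87 kcal/mol between the two chairs.
K = exp(ΔG/RT) with R = 1.987×10⁻³ kcal mol⁻¹ K⁻¹ and T = 357 K gives K ≈ 57.2.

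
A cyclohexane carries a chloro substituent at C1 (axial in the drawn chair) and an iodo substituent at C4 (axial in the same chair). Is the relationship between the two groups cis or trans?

trans

C1 and C4 have opposite parity, so their axial bonds point in opposite directions.
With opposite-parity carbons, two substituents on the same face are one axial and one equatorial; opposite faces give both axial or both equatorial.
Here the groups are axial/axial → opposite face → trans.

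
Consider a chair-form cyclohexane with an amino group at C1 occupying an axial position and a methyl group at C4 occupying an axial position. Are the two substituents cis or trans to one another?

C1 and C4 have opposite parity, so their axial bonds point in opposite directions.
With opposite-parity carbons, two substituents on the same face are one axial and one equatorial; opposite faces give both axial or both equatorial.
Here the groups are axial/axial → opposite face → trans.

trans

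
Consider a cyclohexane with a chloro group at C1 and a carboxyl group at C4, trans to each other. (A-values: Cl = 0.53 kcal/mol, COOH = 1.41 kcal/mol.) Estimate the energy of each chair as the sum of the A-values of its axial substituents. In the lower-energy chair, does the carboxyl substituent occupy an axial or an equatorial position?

C1 and C4 have opposite parity, so for the trans isomer the two substituents are e,e in one chair and a,a in the other.
Chair I (chloro axial, carboxyl axial): E = 1.94 kcal/mol.
Chair II (chloro equatorial, carboxyl equatorial): E = 0.00 kcal/mol.
Chair II is the more stable (lower-energy) conformer, and in that chair the carboxyl group is equatorial.

equatorial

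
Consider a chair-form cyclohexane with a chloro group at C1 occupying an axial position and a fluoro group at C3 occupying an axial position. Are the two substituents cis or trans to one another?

C1 and C3 have the same parity, so their axial bonds point in the same direction.
With same-parity carbons, two substituents on the same face are both axial or both equatorial; opposite faces give one of each.
Here the groups are axial/axial → same face → cis.

cis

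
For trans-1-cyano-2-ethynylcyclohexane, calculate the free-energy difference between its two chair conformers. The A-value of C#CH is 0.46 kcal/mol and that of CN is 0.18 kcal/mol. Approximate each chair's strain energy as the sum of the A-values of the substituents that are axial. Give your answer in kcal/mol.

C1 and C2 have opposite parity, so for the trans isomer the two substituents are e,e in one chair and a,a in the other.
Chair I (ethynyl axial, cyano axial): E = 0.64 kcal/mol.
Chair II (ethynyl equatorial, cyano equatorial): E = 0.00 kcal/mol.
ΔE = 0.64 − 0.00 = 0.64 kcal/mol; chair II is more stable.

0.64 kcal/mol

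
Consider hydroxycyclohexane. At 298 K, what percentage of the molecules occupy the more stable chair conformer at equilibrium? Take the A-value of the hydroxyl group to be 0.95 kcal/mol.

83.3%

One chair has the hydroxyl group axial (E = 0.95 kcal/mol) and the other has it equatorial (E = 0).
ΔG = 0.95 kcal/mol between the two chairs.
K = exp(ΔG/RT) with R = 1.987×10⁻³ kcal mol⁻¹ K⁻¹ and T = 298 K gives K ≈ 4.97.
Fraction in the lower-energy chair = K/(K+1) = 83.3%.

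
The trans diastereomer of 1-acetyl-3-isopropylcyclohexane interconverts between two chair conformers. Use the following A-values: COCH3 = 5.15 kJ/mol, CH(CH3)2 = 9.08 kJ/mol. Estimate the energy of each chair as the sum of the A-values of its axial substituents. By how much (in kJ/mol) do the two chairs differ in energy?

C1 and C3 have the same parity, so for the trans isomer the two substituents are one axial and one equatorial in each chair.
Chair I (acetyl axial, isopropyl equatorial): E = 5.15 kJ/mol.
Chair II (acetyl equatorial, isopropyl axial): E = 9.08 kJ/mol.
ΔE = 9.08 − 5.15 = 3.93 kJ/mol; chair I is more stable.

3.93 kJ/mol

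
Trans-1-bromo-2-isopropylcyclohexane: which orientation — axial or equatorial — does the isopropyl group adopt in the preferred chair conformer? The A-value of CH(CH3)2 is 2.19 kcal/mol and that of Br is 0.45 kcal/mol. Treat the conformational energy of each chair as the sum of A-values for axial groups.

C1 and C2 have opposite parity, so for the trans isomer the two substituents are e,e in one chair and a,a in the other.
Chair I (isopropyl axial, bromo axial): E = 2.64 kcal/mol.
Chair II (isopropyl equatorial, bromo equatorial): E = 0.00 kcal/mol.
Chair II is the more stable (lower-energy) conformer, and in that chair the isopropyl group is equatorial.

equatorial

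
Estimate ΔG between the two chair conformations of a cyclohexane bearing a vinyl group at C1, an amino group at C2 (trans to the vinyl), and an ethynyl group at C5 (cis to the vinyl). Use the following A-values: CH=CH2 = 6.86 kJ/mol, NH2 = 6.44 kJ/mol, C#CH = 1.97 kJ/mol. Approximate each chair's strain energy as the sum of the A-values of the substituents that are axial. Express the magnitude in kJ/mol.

Chair I (vinyl axial, amino axial, ethynyl axial): E = 15.27 kJ/mol.
Chair II (vinyl equatorial, amino equatorial, ethynyl equatorial): E = 0.00 kJ/mol.
ΔE = 15.27 − 0.00 = 15.27 kJ/mol; chair II is more stable.

15.27 kJ/mol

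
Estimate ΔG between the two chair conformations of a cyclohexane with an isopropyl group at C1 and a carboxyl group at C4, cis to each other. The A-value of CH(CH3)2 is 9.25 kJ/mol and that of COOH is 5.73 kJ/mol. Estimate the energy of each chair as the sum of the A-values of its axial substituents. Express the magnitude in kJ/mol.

3.52 kJ/mol

C1 and C4 have opposite parity, so for the cis isomer the two substituents are one axial and one equatorial in each chair.
Chair I (isopropyl axial, carboxyl equatorial): E = 9.25 kJ/mol.
Chair II (isopropyl equatorial, carboxyl axial): E = 5.73 kJ/mol.
ΔE = 9.25 − 5.73 = 3.52 kJ/mol; chair II is more stable.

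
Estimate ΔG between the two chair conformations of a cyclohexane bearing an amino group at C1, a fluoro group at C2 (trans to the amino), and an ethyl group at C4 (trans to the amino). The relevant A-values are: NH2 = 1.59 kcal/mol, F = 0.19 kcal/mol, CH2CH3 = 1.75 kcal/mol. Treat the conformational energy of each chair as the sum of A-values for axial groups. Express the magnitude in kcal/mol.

3.53 kcal/mol

Chair I (amino axial, fluoro axial, ethyl axial): E = 3.53 kcal/mol.
Chair II (amino equatorial, fluoro equatorial, ethyl equatorial): E = 0.00 kcal/mol.
ΔE = 3.53 − 0.00 = 3.53 kcal/mol; chair II is more stable.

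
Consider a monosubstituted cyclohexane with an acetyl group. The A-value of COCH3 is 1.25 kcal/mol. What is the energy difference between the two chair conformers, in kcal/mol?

A monosubstituted cyclohexane has one chair with the acetyl group axial (E = A = 1.25 kcal/mol) and one with it equatorial (E = 0).
ΔE = 1.25 − 0 = 1.25 kcal/mol.

1.25 kcal/mol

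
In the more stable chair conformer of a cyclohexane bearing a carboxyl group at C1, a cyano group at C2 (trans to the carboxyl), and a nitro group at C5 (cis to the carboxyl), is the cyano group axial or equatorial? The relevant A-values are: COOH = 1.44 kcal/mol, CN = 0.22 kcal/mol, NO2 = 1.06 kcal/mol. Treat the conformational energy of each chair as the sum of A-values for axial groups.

Chair I (carboxyl axial, cyano axial, nitro axial): E = 2.72 kcal/mol.
Chair II (carboxyl equatorial, cyano equatorial, nitro equatorial): E = 0.00 kcal/mol.
Chair II is the more stable (lower-energy) conformer, and in that chair the cyano group is equatorial.

equatorial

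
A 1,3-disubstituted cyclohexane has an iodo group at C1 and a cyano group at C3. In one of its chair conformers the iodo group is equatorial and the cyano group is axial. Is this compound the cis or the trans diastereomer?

trans

C1 and C3 have the same parity, so their axial bonds point in the same direction.
With same-parity carbons, two substituents on the same face are both axial or both equatorial; opposite faces give one of each.
Here the groups are equatorial/axial → opposite face → trans.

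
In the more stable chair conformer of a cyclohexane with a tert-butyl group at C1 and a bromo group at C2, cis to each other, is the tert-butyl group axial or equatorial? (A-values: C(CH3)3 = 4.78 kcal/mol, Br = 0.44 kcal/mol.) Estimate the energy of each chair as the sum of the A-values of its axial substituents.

C1 and C2 have opposite parity, so for the cis isomer the two substituents are one axial and one equatorial in each chair.
Chair I (tert-butyl axial, bromo equatorial): E = 4.78 kcal/mol.
Chair II (tert-butyl equatorial, bromo axial): E = 0.44 kcal/mol.
Chair II is the more stable (lower-energy) conformer, and in that chair the tert-butyl group is equatorial.

equatorial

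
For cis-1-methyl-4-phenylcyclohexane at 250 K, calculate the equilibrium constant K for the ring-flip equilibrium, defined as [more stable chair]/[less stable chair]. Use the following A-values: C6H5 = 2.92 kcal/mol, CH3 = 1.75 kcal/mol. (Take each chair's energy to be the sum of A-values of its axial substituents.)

C1 and C4 have opposite parity, so for the cis isomer the two substituents are one axial and one equatorial in each chair.
Chair I (phenyl axial, methyl equatorial): E = 2.92 kcal/mol; chair II (phenyl equatorial, methyl axial): E = 1.75 kcal/mol.
ΔG = 1.17 kcal/mol between the two chairs.
K = exp(ΔG/RT) with R = 1.987×10⁻³ kcal mol⁻¹ K⁻¹ and T = 250 K gives K ≈ 10.5.

K ≈ 10.5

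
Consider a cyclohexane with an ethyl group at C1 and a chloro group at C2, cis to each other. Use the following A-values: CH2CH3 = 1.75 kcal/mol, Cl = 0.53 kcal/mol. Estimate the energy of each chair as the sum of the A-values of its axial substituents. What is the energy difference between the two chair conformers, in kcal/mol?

1.22 kcal/mol

C1 and C2 have opposite parity, so for the cis isomer the two substituents are one axial and one equatorial in each chair.
Chair I (ethyl axial, chloro equatorial): E = 1.75 kcal/mol.
Chair II (ethyl equatorial, chloro axial): E = 0.53 kcal/mol.
ΔE = 1.75 − 0.53 = 1.22 kcal/mol; chair II is more stable.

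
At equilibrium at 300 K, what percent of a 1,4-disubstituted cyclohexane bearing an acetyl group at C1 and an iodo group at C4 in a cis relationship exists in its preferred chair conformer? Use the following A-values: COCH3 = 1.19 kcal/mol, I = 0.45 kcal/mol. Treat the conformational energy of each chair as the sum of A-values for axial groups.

77.6%

C1 and C4 have opposite parity, so for the cis isomer the two substituents are one axial and one equatorial in each chair.
Chair I (acetyl axial, iodo equatorial): E = 1.19 kcal/mol; chair II (acetyl equatorial, iodo axial): E = 0.45 kcal/mol.
ΔG = 0.74 kcal/mol between the two chairs.
K = exp(ΔG/RT) with R = 1.987×10⁻³ kcal mol⁻¹ K⁻¹ and T = 300 K gives K ≈ 3.46.
Fraction in the lower-energy chair = K/(K+1) = 77.6%.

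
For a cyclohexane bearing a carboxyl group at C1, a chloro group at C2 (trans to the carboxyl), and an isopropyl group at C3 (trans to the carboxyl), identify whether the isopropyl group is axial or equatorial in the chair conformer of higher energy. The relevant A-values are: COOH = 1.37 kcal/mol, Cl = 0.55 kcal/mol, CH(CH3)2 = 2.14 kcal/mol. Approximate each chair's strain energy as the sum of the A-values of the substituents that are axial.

Chair I (carboxyl axial, chloro axial, isopropyl equatorial): E = 1.92 kcal/mol.
Chair II (carboxyl equatorial, chloro equatorial, isopropyl axial): E = 2.14 kcal/mol.
Chair II is the less stable (higher-energy) conformer, and in that chair the isopropyl group is axial.

axial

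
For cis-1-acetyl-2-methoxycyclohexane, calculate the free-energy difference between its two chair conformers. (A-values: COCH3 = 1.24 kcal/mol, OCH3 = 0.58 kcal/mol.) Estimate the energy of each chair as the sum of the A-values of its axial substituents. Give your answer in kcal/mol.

0.66 kcal/mol

C1 and C2 have opposite parity, so for the cis isomer the two substituents are one axial and one equatorial in each chair.
Chair I (acetyl axial, methoxy equatorial): E = 1.24 kcal/mol.
Chair II (acetyl equatorial, methoxy axial): E = 0.58 kcal/mol.
ΔE = 1.24 − 0.58 = 0.66 kcal/mol; chair II is more stable.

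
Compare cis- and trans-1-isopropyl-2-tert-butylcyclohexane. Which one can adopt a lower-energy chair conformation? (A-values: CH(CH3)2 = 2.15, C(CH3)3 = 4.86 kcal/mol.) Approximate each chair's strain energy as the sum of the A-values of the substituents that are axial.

At 1,2 positions (parity opposite): cis → (a,e or e,a); trans → (e,e or a,a).
Best chair for cis: E = 2.15 kcal/mol; best chair for trans: E = 0.00 kcal/mol.
The trans isomer is lower by 2.15 kcal/mol.

trans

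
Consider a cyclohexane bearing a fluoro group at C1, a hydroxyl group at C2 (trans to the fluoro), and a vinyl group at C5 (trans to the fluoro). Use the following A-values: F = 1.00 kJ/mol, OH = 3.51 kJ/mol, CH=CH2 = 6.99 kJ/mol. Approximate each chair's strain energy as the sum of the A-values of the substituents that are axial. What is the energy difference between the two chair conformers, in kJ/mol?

Chair I (fluoro axial, hydroxyl axial, vinyl equatorial): E = 4.51 kJ/mol.
Chair II (fluoro equatorial, hydroxyl equatorial, vinyl axial): E = 6.99 kJ/mol.
ΔE = 6.99 − 4.51 = 2.48 kJ/mol; chair I is more stable.

2.48 kJ/mol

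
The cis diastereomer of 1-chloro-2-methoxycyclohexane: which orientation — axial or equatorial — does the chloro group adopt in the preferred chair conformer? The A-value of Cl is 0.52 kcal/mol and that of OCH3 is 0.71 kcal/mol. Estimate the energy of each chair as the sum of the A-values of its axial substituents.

C1 and C2 have opposite parity, so for the cis isomer the two substituents are one axial and one equatorial in each chair.
Chair I (chloro axial, methoxy equatorial): E = 0.52 kcal/mol.
Chair II (chloro equatorial, methoxy axial): E = 0.71 kcal/mol.
Chair I is the more stable (lower-energy) conformer, and in that chair the chloro group is axial.

axial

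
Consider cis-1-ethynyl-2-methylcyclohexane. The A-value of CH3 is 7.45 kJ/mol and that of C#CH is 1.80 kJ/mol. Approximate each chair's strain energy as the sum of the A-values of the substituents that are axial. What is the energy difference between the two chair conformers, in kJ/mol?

C1 and C2 have opposite parity, so for the cis isomer the two substituents are one axial and one equatorial in each chair.
Chair I (methyl axial, ethynyl equatorial): E = 7.45 kJ/mol.
Chair II (methyl equatorial, ethynyl axial): E = 1.80 kJ/mol.
ΔE = 7.45 − 1.80 = 5.65 kJ/mol; chair II is more stable.

5.65 kJ/mol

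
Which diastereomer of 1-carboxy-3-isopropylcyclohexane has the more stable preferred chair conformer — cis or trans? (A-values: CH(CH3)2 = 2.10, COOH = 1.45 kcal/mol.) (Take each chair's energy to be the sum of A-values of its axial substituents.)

cis

At 1,3 positions (parity same): cis → (e,e or a,a); trans → (a,e or e,a).
Best chair for cis: E = 0.00 kcal/mol; best chair for trans: E = 1.45 kcal/mol.
The cis isomer is lower by 1.45 kcal/mol.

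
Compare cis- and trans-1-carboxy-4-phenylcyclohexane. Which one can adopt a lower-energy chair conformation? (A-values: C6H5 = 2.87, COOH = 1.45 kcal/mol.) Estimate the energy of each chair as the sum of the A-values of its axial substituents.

At 1,4 positions (parity opposite): cis → (a,e or e,a); trans → (e,e or a,a).
Best chair for cis: E = 1.45 kcal/mol; best chair for trans: E = 0.00 kcal/mol.
The trans isomer is lower by 1.45 kcal/mol.

trans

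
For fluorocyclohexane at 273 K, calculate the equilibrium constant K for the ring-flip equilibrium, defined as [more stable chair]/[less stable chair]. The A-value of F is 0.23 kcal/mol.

K ≈ 1.53

One chair has the fluoro group axial (E = 0.23 kcal/mol) and the other has it equatorial (E = 0).
ΔG = 0.23 kcal/mol between the two chairs.
K = exp(ΔG/RT) with R = 1.987×10⁻³ kcal mol⁻¹ K⁻¹ and T = 273 K gives K ≈ 1.53.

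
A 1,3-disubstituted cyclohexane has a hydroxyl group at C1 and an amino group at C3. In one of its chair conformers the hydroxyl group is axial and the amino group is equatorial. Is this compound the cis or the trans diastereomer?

C1 and C3 have the same parity, so their axial bonds point in the same direction.
With same-parity carbons, two substituents on the same face are both axial or both equatorial; opposite faces give one of each.
Here the groups are axial/equatorial → opposite face → trans.

trans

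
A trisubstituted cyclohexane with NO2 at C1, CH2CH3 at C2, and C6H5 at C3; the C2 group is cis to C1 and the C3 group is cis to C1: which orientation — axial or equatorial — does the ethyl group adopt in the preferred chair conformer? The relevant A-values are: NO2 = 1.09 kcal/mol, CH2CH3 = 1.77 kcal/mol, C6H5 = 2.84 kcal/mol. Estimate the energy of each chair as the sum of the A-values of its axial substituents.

axial

Chair I (nitro axial, ethyl equatorial, phenyl axial): E = 3.93 kcal/mol.
Chair II (nitro equatorial, ethyl axial, phenyl equatorial): E = 1.77 kcal/mol.
Chair II is the more stable (lower-energy) conformer, and in that chair the ethyl group is axial.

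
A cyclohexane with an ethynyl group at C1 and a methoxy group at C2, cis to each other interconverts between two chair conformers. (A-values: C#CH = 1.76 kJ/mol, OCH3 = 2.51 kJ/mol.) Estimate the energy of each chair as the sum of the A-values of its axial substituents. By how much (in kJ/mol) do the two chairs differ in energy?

0.75 kJ/mol

C1 and C2 have opposite parity, so for the cis isomer the two substituents are one axial and one equatorial in each chair.
Chair I (ethynyl axial, methoxy equatorial): E = 1.76 kJ/mol.
Chair II (ethynyl equatorial, methoxy axial): E = 2.51 kJ/mol.
ΔE = 2.51 − 1.76 = 0.75 kJ/mol; chair I is more stable.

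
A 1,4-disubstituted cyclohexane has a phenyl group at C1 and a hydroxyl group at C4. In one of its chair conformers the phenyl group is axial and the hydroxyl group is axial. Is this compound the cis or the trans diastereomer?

C1 and C4 have opposite parity, so their axial bonds point in opposite directions.
With opposite-parity carbons, two substituents on the same face are one axial and one equatorial; opposite faces give both axial or both equatorial.
Here the groups are axial/axial → opposite face → trans.

trans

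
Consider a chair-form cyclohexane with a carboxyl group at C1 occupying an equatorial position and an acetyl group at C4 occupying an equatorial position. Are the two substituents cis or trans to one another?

trans

C1 and C4 have opposite parity, so their axial bonds point in opposite directions.
With opposite-parity carbons, two substituents on the same face are one axial and one equatorial; opposite faces give both axial or both equatorial.
Here the groups are equatorial/equatorial → opposite face → trans.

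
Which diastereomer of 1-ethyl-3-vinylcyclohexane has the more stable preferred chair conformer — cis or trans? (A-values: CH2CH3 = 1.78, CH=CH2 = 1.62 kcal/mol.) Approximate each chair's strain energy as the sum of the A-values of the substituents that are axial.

cis

At 1,3 positions (parity same): cis → (e,e or a,a); trans → (a,e or e,a).
Best chair for cis: E = 0.00 kcal/mol; best chair for trans: E = 1.62 kcal/mol.
The cis isomer is lower by 1.62 kcal/mol.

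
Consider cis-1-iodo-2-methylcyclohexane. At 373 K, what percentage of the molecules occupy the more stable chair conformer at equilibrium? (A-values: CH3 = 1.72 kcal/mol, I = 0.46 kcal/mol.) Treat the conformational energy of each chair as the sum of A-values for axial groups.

C1 and C2 have opposite parity, so for the cis isomer the two substituents are one axial and one equatorial in each chair.
Chair I (methyl axial, iodo equatorial): E = 1.72 kcal/mol; chair II (methyl equatorial, iodo axial): E = 0.46 kcal/mol.
ΔG = 1.26 kcal/mol between the two chairs.
K = exp(ΔG/RT) with R = 1.987×10⁻³ kcal mol⁻¹ K⁻¹ and T = 373 K gives K ≈ 5.47.
Fraction in the lower-energy chair = K/(K+1) = 84.6%.

84.6%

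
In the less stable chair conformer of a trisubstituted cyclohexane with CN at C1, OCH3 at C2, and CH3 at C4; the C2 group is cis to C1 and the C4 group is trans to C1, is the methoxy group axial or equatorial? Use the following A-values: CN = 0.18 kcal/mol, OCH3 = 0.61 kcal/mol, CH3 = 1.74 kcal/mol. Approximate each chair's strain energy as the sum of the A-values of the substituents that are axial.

Chair I (cyano axial, methoxy equatorial, methyl axial): E = 1.92 kcal/mol.
Chair II (cyano equatorial, methoxy axial, methyl equatorial): E = 0.61 kcal/mol.
Chair I is the less stable (higher-energy) conformer, and in that chair the methoxy group is equatorial.

equatorial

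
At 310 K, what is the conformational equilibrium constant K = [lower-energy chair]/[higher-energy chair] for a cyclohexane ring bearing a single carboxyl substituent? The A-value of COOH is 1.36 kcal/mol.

K ≈ 9.10

One chair has the carboxyl group axial (E = 1.36 kcal/mol) and the other has it equatorial (E = 0).
ΔG = 1.36 kcal/mol between the two chairs.
K = exp(ΔG/RT) with R = 1.987×10⁻³ kcal mol⁻¹ K⁻¹ and T = 310 K gives K ≈ 9.1.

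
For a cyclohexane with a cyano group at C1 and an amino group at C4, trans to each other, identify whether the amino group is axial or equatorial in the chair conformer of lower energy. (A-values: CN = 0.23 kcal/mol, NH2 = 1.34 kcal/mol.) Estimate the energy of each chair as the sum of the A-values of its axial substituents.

C1 and C4 have opposite parity, so for the trans isomer the two substituents are e,e in one chair and a,a in the other.
Chair I (cyano axial, amino axial): E = 1.57 kcal/mol.
Chair II (cyano equatorial, amino equatorial): E = 0.00 kcal/mol.
Chair II is the more stable (lower-energy) conformer, and in that chair the amino group is equatorial.

equatorial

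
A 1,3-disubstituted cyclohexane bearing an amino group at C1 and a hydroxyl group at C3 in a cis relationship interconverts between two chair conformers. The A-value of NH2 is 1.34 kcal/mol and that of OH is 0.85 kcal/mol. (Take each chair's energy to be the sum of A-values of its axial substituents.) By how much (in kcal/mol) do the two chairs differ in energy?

C1 and C3 have the same parity, so for the cis isomer the two substituents are e,e in one chair and a,a in the other.
Chair I (amino axial, hydroxyl axial): E = 2.19 kcal/mol.
Chair II (amino equatorial, hydroxyl equatorial): E = 0.00 kcal/mol.
ΔE = 2.19 − 0.00 = 2.19 kcal/mol; chair II is more stable.

2.19 kcal/mol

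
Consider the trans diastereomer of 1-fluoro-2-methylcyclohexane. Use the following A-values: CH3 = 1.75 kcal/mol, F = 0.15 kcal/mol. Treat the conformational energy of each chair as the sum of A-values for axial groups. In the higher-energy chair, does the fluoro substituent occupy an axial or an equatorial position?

axial

C1 and C2 have opposite parity, so for the trans isomer the two substituents are e,e in one chair and a,a in the other.
Chair I (methyl axial, fluoro axial): E = 1.90 kcal/mol.
Chair II (methyl equatorial, fluoro equatorial): E = 0.00 kcal/mol.
Chair I is the less stable (higher-energy) conformer, and in that chair the fluoro group is axial.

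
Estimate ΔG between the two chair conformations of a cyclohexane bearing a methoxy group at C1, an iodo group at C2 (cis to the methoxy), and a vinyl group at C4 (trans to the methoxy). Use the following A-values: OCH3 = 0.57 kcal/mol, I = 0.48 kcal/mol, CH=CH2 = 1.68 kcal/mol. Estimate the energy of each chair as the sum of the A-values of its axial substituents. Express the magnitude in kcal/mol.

1.77 kcal/mol

Chair I (methoxy axial, iodo equatorial, vinyl axial): E = 2.25 kcal/mol.
Chair II (methoxy equatorial, iodo axial, vinyl equatorial): E = 0.48 kcal/mol.
ΔE = 2.25 − 0.48 = 1.77 kcal/mol; chair II is more stable.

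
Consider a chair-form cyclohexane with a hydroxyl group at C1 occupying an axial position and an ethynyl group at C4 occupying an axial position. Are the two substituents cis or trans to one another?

trans

C1 and C4 have opposite parity, so their axial bonds point in opposite directions.
With opposite-parity carbons, two substituents on the same face are one axial and one equatorial; opposite faces give both axial or both equatorial.
Here the groups are axial/axial → opposite face → trans.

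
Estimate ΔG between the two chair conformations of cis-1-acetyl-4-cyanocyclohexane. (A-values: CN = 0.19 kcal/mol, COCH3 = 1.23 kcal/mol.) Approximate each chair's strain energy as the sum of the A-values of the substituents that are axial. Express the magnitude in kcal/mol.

1.04 kcal/mol

C1 and C4 have opposite parity, so for the cis isomer the two substituents are one axial and one equatorial in each chair.
Chair I (cyano axial, acetyl equatorial): E = 0.19 kcal/mol.
Chair II (cyano equatorial, acetyl axial): E = 1.23 kcal/mol.
ΔE = 1.23 − 0.19 = 1.04 kcal/mol; chair I is more stable.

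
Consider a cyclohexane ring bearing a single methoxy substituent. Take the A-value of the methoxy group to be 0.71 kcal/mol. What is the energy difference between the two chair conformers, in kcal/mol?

0.71 kcal/mol

A monosubstituted cyclohexane has one chair with the methoxy group axial (E = A = 0.71 kcal/mol) and one with it equatorial (E = 0).
ΔE = 0.71 − 0 = 0.71 kcal/mol.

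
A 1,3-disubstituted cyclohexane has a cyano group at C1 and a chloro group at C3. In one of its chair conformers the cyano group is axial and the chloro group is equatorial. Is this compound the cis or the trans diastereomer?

C1 and C3 have the same parity, so their axial bonds point in the same direction.
With same-parity carbons, two substituents on the same face are both axial or both equatorial; opposite faces give one of each.
Here the groups are axial/equatorial → opposite face → trans.

trans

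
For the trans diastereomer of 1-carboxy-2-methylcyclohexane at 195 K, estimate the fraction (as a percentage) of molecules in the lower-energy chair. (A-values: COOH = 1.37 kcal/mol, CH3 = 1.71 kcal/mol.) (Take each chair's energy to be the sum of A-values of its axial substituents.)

100.0%

C1 and C2 have opposite parity, so for the trans isomer the two substituents are e,e in one chair and a,a in the other.
Chair I (carboxyl axial, methyl axial): E = 3.08 kcal/mol; chair II (carboxyl equatorial, methyl equatorial): E = 0.00 kcal/mol.
ΔG = 3.08 kcal/mol between the two chairs.
K = exp(ΔG/RT) with R = 1.987×10⁻³ kcal mol⁻¹ K⁻¹ and T = 195 K gives K ≈ 2.83e+03.
Fraction in the lower-energy chair = K/(K+1) = 100.0%.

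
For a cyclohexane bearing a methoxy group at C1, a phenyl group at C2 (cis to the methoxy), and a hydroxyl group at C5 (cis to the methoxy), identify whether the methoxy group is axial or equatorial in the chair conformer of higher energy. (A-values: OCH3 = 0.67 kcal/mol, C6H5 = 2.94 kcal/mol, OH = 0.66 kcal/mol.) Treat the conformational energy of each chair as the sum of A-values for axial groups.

Chair I (methoxy axial, phenyl equatorial, hydroxyl axial): E = 1.33 kcal/mol.
Chair II (methoxy equatorial, phenyl axial, hydroxyl equatorial): E = 2.94 kcal/mol.
Chair II is the less stable (higher-energy) conformer, and in that chair the methoxy group is equatorial.

equatorial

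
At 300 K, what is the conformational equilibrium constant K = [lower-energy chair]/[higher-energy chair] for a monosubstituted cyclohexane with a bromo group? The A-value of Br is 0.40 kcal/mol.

One chair has the bromo group axial (E = 0.40 kcal/mol) and the other has it equatorial (E = 0).
ΔG = 0.40 kcal/mol between the two chairs.
K = exp(ΔG/RT) with R = 1.987×10⁻³ kcal mol⁻¹ K⁻¹ and T = 300 K gives K ≈ 1.96.

K ≈ 1.96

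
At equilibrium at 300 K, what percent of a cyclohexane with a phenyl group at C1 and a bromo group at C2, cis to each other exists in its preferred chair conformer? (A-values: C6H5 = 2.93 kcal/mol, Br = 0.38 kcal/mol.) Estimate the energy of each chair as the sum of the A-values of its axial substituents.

C1 and C2 have opposite parity, so for the cis isomer the two substituents are one axial and one equatorial in each chair.
Chair I (phenyl axial, bromo equatorial): E = 2.93 kcal/mol; chair II (phenyl equatorial, bromo axial): E = 0.38 kcal/mol.
ΔG = 2.55 kcal/mol between the two chairs.
K = exp(ΔG/RT) with R = 1.987×10⁻³ kcal mol⁻¹ K⁻¹ and T = 300 K gives K ≈ 72.1.
Fraction in the lower-energy chair = K/(K+1) = 98.6%.

98.6%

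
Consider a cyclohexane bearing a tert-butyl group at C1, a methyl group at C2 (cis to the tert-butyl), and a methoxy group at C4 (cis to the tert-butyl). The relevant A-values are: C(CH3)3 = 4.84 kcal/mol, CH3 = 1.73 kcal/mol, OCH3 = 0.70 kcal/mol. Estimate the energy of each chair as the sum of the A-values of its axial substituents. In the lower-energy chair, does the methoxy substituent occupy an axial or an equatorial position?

Chair I (tert-butyl axial, methyl equatorial, methoxy equatorial): E = 4.84 kcal/mol.
Chair II (tert-butyl equatorial, methyl axial, methoxy axial): E = 2.43 kcal/mol.
Chair II is the more stable (lower-energy) conformer, and in that chair the methoxy group is axial.

axial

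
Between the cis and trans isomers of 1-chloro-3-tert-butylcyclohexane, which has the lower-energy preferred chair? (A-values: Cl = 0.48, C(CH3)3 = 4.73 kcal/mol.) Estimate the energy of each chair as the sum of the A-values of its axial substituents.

cis

At 1,3 positions (parity same): cis → (e,e or a,a); trans → (a,e or e,a).
Best chair for cis: E = 0.00 kcal/mol; best chair for trans: E = 0.48 kcal/mol.
The cis isomer is lower by 0.48 kcal/mol.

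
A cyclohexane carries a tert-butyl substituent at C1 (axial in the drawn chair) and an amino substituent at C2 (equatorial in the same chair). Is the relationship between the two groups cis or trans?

cis

C1 and C2 have opposite parity, so their axial bonds point in opposite directions.
With opposite-parity carbons, two substituents on the same face are one axial and one equatorial; opposite faces give both axial or both equatorial.
Here the groups are axial/equatorial → same face → cis.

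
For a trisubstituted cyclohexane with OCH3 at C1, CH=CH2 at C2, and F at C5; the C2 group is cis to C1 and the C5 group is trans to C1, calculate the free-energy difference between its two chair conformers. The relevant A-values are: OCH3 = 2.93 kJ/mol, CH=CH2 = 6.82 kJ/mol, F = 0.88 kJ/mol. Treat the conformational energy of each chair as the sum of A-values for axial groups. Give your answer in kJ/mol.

4.77 kJ/mol

Chair I (methoxy axial, vinyl equatorial, fluoro equatorial): E = 2.93 kJ/mol.
Chair II (methoxy equatorial, vinyl axial, fluoro axial): E = 7.70 kJ/mol.
ΔE = 7.70 − 2.93 = 4.77 kJ/mol; chair I is more stable.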